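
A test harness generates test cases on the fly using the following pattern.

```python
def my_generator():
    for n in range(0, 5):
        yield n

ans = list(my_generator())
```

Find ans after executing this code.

Step 1: The generator yields each value from range(0, 5).
Step 2: list() consumes all yields: [0, 1, 2, 3, 4].
Therefore ans = [0, 1, 2, 3, 4].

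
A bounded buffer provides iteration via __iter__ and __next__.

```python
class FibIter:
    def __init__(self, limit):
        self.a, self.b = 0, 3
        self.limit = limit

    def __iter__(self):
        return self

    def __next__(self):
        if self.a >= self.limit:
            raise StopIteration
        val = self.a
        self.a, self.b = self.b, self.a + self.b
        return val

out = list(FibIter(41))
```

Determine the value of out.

Step 1: Fibonacci-like sequence (a=0, b=3) until >= 41:
  Yield 0, then a,b = 3,3
  Yield 3, then a,b = 3,6
  Yield 3, then a,b = 6,9
  Yield 6, then a,b = 9,15
  Yield 9, then a,b = 15,24
  Yield 15, then a,b = 24,39
  Yield 24, then a,b = 39,63
  Yield 39, then a,b = 63,102
Step 2: 63 >= 41, stop.
Therefore out = [0, 3, 3, 6, 9, 15, 24, 39].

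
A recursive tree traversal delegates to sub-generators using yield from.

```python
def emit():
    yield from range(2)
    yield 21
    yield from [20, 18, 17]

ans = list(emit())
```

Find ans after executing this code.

Step 1: Trace yields in order:
  yield 0
  yield 1
  yield 21
  yield 20
  yield 18
  yield 17
Therefore ans = [0, 1, 21, 20, 18, 17].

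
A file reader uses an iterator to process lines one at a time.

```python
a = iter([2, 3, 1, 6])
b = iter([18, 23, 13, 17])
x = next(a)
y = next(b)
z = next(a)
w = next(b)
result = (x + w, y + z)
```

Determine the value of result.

Step 1: a iterates [2, 3, 1, 6], b iterates [18, 23, 13, 17].
Step 2: x = next(a) = 2, y = next(b) = 18.
Step 3: z = next(a) = 3, w = next(b) = 23.
Step 4: result = (2 + 23, 18 + 3) = (25, 21).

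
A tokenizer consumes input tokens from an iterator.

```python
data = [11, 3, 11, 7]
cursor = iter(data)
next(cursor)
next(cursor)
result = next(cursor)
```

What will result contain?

Step 1: Create iterator over [11, 3, 11, 7].
Step 2: next() consumes 11.
Step 3: next() consumes 3.
Step 4: next() returns 11.
Therefore result = 11.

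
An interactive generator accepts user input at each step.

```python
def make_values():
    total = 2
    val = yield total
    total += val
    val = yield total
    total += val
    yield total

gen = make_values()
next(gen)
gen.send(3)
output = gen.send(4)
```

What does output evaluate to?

Step 1: next() -> yield total=2.
Step 2: send(3) -> val=3, total = 2+3 = 5, yield 5.
Step 3: send(4) -> val=4, total = 5+4 = 9, yield 9.
Therefore output = 9.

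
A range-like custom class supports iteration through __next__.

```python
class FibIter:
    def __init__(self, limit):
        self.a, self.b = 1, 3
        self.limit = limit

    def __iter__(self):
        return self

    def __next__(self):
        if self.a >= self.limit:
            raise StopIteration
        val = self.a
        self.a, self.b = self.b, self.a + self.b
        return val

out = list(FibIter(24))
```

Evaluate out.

Step 1: Fibonacci-like sequence (a=1, b=3) until >= 24:
  Yield 1, then a,b = 3,4
  Yield 3, then a,b = 4,7
  Yield 4, then a,b = 7,11
  Yield 7, then a,b = 11,18
  Yield 11, then a,b = 18,29
  Yield 18, then a,b = 29,47
Step 2: 29 >= 24, stop.
Therefore out = [1, 3, 4, 7, 11, 18].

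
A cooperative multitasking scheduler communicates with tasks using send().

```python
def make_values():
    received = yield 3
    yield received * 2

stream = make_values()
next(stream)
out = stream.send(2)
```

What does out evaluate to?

Step 1: next(stream) advances to first yield, producing 3.
Step 2: send(2) resumes, received = 2.
Step 3: yield received * 2 = 2 * 2 = 4.
Therefore out = 4.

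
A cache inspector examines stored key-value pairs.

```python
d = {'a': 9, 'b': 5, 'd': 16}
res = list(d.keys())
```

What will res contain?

Step 1: d.keys() returns the dictionary keys in insertion order.
Therefore res = ['a', 'b', 'd'].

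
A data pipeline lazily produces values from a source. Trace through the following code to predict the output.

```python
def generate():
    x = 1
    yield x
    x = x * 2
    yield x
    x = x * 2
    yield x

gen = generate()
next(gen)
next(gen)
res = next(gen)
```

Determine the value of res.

Step 1: Trace through generator execution:
  Yield 1: x starts at 1, yield 1
  Yield 2: x = 1 * 2 = 2, yield 2
  Yield 3: x = 2 * 2 = 4, yield 4
Step 2: First next() gets 1, second next() gets the second value, third next() yields 4.
Therefore res = 4.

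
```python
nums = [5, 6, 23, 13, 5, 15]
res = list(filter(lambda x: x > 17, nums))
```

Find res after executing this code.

Step 1: Filter elements > 17:
  5: removed
  6: removed
  23: kept
  13: removed
  5: removed
  15: removed
Therefore res = [23].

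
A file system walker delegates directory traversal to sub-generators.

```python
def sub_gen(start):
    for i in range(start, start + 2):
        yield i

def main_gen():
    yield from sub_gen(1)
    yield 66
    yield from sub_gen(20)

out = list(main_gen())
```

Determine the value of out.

Step 1: main_gen() delegates to sub_gen(1):
  yield 1
  yield 2
Step 2: yield 66
Step 3: Delegates to sub_gen(20):
  yield 20
  yield 21
Therefore out = [1, 2, 66, 20, 21].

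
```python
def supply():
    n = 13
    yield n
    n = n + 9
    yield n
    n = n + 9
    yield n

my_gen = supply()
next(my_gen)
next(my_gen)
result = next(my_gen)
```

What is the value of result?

Step 1: Trace through generator execution:
  Yield 1: n starts at 13, yield 13
  Yield 2: n = 13 + 9 = 22, yield 22
  Yield 3: n = 22 + 9 = 31, yield 31
Step 2: First next() gets 13, second next() gets the second value, third next() yields 31.
Therefore result = 31.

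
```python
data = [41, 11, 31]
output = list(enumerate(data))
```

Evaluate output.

Step 1: enumerate pairs each element with its index:
  (0, 41)
  (1, 11)
  (2, 31)
Therefore output = [(0, 41), (1, 11), (2, 31)].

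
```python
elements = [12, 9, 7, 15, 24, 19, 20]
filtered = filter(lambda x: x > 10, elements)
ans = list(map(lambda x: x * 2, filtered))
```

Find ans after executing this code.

Step 1: Filter elements for elements > 10:
  12: kept
  9: removed
  7: removed
  15: kept
  24: kept
  19: kept
  20: kept
Step 2: Map x * 2 on filtered [12, 15, 24, 19, 20]:
  12 -> 24
  15 -> 30
  24 -> 48
  19 -> 38
  20 -> 40
Therefore ans = [24, 30, 48, 38, 40].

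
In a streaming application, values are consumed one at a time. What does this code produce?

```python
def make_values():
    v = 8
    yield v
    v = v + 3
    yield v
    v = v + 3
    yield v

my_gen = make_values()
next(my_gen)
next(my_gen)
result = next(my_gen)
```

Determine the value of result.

Step 1: Trace through generator execution:
  Yield 1: v starts at 8, yield 8
  Yield 2: v = 8 + 3 = 11, yield 11
  Yield 3: v = 11 + 3 = 14, yield 14
Step 2: First next() gets 8, second next() gets the second value, third next() yields 14.
Therefore result = 14.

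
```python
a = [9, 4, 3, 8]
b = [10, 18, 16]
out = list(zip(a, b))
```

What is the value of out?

Step 1: zip stops at shortest (len(a)=4, len(b)=3):
  Index 0: (9, 10)
  Index 1: (4, 18)
  Index 2: (3, 16)
Step 2: Last element of a (8) has no pair, dropped.
Therefore out = [(9, 10), (4, 18), (3, 16)].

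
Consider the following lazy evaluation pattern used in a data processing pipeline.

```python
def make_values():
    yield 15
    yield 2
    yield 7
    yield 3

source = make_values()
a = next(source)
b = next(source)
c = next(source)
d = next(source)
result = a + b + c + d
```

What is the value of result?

Step 1: Create generator and consume all values:
  a = next(source) = 15
  b = next(source) = 2
  c = next(source) = 7
  d = next(source) = 3
Step 2: result = 15 + 2 + 7 + 3 = 27.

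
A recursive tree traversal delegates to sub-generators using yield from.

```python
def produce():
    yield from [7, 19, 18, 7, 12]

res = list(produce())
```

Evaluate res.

Step 1: yield from delegates to the iterable, yielding each element.
Step 2: Collected values: [7, 19, 18, 7, 12].
Therefore res = [7, 19, 18, 7, 12].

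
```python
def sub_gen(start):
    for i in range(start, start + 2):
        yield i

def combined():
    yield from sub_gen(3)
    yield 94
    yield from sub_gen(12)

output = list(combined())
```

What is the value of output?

Step 1: combined() delegates to sub_gen(3):
  yield 3
  yield 4
Step 2: yield 94
Step 3: Delegates to sub_gen(12):
  yield 12
  yield 13
Therefore output = [3, 4, 94, 12, 13].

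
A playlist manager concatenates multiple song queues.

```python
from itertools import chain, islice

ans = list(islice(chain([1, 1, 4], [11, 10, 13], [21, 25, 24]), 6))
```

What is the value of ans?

Step 1: chain([1, 1, 4], [11, 10, 13], [21, 25, 24]) = [1, 1, 4, 11, 10, 13, 21, 25, 24].
Step 2: islice takes first 6 elements: [1, 1, 4, 11, 10, 13].
Therefore ans = [1, 1, 4, 11, 10, 13].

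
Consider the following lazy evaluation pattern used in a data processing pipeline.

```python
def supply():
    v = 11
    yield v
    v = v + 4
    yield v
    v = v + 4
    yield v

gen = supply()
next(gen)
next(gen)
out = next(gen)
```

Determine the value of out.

Step 1: Trace through generator execution:
  Yield 1: v starts at 11, yield 11
  Yield 2: v = 11 + 4 = 15, yield 15
  Yield 3: v = 15 + 4 = 19, yield 19
Step 2: First next() gets 11, second next() gets the second value, third next() yields 19.
Therefore out = 19.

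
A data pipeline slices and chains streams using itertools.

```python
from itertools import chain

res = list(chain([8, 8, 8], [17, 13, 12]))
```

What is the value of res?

Step 1: chain() concatenates iterables: [8, 8, 8] + [17, 13, 12].
Therefore res = [8, 8, 8, 17, 13, 12].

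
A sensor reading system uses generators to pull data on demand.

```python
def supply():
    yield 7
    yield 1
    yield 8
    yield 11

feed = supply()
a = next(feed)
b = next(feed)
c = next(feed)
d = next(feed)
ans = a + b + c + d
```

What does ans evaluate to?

Step 1: Create generator and consume all values:
  a = next(feed) = 7
  b = next(feed) = 1
  c = next(feed) = 8
  d = next(feed) = 11
Step 2: ans = 7 + 1 + 8 + 11 = 27.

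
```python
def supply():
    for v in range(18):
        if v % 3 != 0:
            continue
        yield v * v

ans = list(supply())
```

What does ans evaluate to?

Step 1: Only yield v**2 when v is divisible by 3:
  v=0: 0 % 3 == 0, yield 0**2 = 0
  v=3: 3 % 3 == 0, yield 3**2 = 9
  v=6: 6 % 3 == 0, yield 6**2 = 36
  v=9: 9 % 3 == 0, yield 9**2 = 81
  v=12: 12 % 3 == 0, yield 12**2 = 144
  v=15: 15 % 3 == 0, yield 15**2 = 225
Therefore ans = [0, 9, 36, 81, 144, 225].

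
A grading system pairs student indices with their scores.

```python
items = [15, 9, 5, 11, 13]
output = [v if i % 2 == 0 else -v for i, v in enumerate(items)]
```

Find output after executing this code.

Step 1: For each (i, v), keep v if i is even, negate if odd:
  i=0 (even): keep 15
  i=1 (odd): negate to -9
  i=2 (even): keep 5
  i=3 (odd): negate to -11
  i=4 (even): keep 13
Therefore output = [15, -9, 5, -11, 13].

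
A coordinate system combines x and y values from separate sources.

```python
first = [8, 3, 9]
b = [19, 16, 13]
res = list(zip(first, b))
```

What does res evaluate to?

Step 1: zip pairs elements at same index:
  Index 0: (8, 19)
  Index 1: (3, 16)
  Index 2: (9, 13)
Therefore res = [(8, 19), (3, 16), (9, 13)].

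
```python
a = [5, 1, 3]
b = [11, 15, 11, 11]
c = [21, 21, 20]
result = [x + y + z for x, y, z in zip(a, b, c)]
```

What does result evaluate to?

Step 1: zip three lists (truncates to shortest, len=3):
  5 + 11 + 21 = 37
  1 + 15 + 21 = 37
  3 + 11 + 20 = 34
Therefore result = [37, 37, 34].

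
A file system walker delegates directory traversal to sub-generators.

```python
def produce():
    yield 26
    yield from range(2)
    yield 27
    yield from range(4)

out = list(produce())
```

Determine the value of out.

Step 1: Trace yields in order:
  yield 26
  yield 0
  yield 1
  yield 27
  yield 0
  yield 1
  yield 2
  yield 3
Therefore out = [26, 0, 1, 27, 0, 1, 2, 3].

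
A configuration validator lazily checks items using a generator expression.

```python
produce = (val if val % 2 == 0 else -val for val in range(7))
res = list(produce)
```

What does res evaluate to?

Step 1: For each val in range(7), yield val if even, else -val:
  val=0: even, yield 0
  val=1: odd, yield -1
  val=2: even, yield 2
  val=3: odd, yield -3
  val=4: even, yield 4
  val=5: odd, yield -5
  val=6: even, yield 6
Therefore res = [0, -1, 2, -3, 4, -5, 6].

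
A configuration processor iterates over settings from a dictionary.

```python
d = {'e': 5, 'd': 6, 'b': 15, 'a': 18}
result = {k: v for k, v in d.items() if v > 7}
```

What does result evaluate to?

Step 1: Filter items where value > 7:
  'e': 5 <= 7: removed
  'd': 6 <= 7: removed
  'b': 15 > 7: kept
  'a': 18 > 7: kept
Therefore result = {'b': 15, 'a': 18}.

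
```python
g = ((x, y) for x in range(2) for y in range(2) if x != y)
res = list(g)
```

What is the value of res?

Step 1: Nested generator over range(2) x range(2) where x != y:
  (0, 0): excluded (x == y)
  (0, 1): included
  (1, 0): included
  (1, 1): excluded (x == y)
Therefore res = [(0, 1), (1, 0)].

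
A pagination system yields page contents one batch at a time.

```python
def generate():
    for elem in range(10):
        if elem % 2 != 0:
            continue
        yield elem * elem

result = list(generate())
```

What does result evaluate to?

Step 1: Only yield elem**2 when elem is divisible by 2:
  elem=0: 0 % 2 == 0, yield 0**2 = 0
  elem=2: 2 % 2 == 0, yield 2**2 = 4
  elem=4: 4 % 2 == 0, yield 4**2 = 16
  elem=6: 6 % 2 == 0, yield 6**2 = 36
  elem=8: 8 % 2 == 0, yield 8**2 = 64
Therefore result = [0, 4, 16, 36, 64].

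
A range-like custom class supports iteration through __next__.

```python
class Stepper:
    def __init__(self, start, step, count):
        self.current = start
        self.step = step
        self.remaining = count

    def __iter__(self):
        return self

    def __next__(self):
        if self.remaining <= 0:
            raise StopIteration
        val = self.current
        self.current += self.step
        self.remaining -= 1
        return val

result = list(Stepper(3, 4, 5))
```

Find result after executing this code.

Step 1: Stepper starts at 3, increments by 4, for 5 steps:
  Yield 3, then current += 4
  Yield 7, then current += 4
  Yield 11, then current += 4
  Yield 15, then current += 4
  Yield 19, then current += 4
Therefore result = [3, 7, 11, 15, 19].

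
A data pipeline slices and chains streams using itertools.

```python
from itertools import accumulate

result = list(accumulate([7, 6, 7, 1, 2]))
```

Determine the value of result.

Step 1: accumulate computes running sums:
  + 7 = 7
  + 6 = 13
  + 7 = 20
  + 1 = 21
  + 2 = 23
Therefore result = [7, 13, 20, 21, 23].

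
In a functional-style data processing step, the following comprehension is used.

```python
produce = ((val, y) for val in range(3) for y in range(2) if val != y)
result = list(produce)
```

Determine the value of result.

Step 1: Nested generator over range(3) x range(2) where val != y:
  (0, 0): excluded (val == y)
  (0, 1): included
  (1, 0): included
  (1, 1): excluded (val == y)
  (2, 0): included
  (2, 1): included
Therefore result = [(0, 1), (1, 0), (2, 0), (2, 1)].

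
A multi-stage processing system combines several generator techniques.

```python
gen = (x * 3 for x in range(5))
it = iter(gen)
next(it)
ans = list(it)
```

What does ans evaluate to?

Step 1: Generator produces [0, 3, 6, 9, 12].
Step 2: next(it) consumes first element (0).
Step 3: list(it) collects remaining: [3, 6, 9, 12].
Therefore ans = [3, 6, 9, 12].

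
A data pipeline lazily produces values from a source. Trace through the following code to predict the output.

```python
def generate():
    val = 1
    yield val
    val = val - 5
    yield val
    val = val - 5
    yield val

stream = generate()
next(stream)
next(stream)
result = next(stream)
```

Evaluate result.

Step 1: Trace through generator execution:
  Yield 1: val starts at 1, yield 1
  Yield 2: val = 1 - 5 = -4, yield -4
  Yield 3: val = -4 - 5 = -9, yield -9
Step 2: First next() gets 1, second next() gets the second value, third next() yields -9.
Therefore result = -9.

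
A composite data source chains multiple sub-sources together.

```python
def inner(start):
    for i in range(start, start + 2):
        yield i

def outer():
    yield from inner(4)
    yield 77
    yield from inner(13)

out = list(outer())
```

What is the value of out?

Step 1: outer() delegates to inner(4):
  yield 4
  yield 5
Step 2: yield 77
Step 3: Delegates to inner(13):
  yield 13
  yield 14
Therefore out = [4, 5, 77, 13, 14].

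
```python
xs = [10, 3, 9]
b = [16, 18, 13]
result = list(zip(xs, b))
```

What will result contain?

Step 1: zip pairs elements at same index:
  Index 0: (10, 16)
  Index 1: (3, 18)
  Index 2: (9, 13)
Therefore result = [(10, 16), (3, 18), (9, 13)].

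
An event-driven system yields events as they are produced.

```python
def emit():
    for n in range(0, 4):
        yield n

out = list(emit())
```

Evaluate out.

Step 1: The generator yields each value from range(0, 4).
Step 2: list() consumes all yields: [0, 1, 2, 3].
Therefore out = [0, 1, 2, 3].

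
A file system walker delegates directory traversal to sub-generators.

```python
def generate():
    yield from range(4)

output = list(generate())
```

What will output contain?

Step 1: yield from delegates to the iterable, yielding each element.
Step 2: Collected values: [0, 1, 2, 3].
Therefore output = [0, 1, 2, 3].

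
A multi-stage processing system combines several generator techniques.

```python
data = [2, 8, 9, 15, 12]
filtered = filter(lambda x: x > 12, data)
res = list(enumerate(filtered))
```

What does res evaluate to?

Step 1: Filter [2, 8, 9, 15, 12] for > 12: [15].
Step 2: enumerate re-indexes from 0: [(0, 15)].
Therefore res = [(0, 15)].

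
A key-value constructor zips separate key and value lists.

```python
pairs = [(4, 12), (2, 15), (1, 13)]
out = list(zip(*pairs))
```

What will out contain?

Step 1: zip(*pairs) transposes: unzips [(4, 12), (2, 15), (1, 13)] into separate sequences.
Step 2: First elements: (4, 2, 1), second elements: (12, 15, 13).
Therefore out = [(4, 2, 1), (12, 15, 13)].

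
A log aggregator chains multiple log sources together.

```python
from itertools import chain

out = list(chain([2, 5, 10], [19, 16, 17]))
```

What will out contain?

Step 1: chain() concatenates iterables: [2, 5, 10] + [19, 16, 17].
Therefore out = [2, 5, 10, 19, 16, 17].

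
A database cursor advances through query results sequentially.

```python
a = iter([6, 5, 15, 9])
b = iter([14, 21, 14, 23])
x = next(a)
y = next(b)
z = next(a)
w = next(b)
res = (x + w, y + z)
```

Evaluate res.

Step 1: a iterates [6, 5, 15, 9], b iterates [14, 21, 14, 23].
Step 2: x = next(a) = 6, y = next(b) = 14.
Step 3: z = next(a) = 5, w = next(b) = 21.
Step 4: res = (6 + 21, 14 + 5) = (27, 19).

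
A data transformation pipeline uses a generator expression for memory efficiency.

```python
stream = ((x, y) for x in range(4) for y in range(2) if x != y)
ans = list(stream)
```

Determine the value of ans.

Step 1: Nested generator over range(4) x range(2) where x != y:
  (0, 0): excluded (x == y)
  (0, 1): included
  (1, 0): included
  (1, 1): excluded (x == y)
  (2, 0): included
  (2, 1): included
  (3, 0): included
  (3, 1): included
Therefore ans = [(0, 1), (1, 0), (2, 0), (2, 1), (3, 0), (3, 1)].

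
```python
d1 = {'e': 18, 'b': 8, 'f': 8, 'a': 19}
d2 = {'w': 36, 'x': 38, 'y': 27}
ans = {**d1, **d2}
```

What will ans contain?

Step 1: Merge d1 and d2 (d2 values override on key conflicts).
Step 2: d1 has keys ['e', 'b', 'f', 'a'], d2 has keys ['w', 'x', 'y'].
Therefore ans = {'e': 18, 'b': 8, 'f': 8, 'a': 19, 'w': 36, 'x': 38, 'y': 27}.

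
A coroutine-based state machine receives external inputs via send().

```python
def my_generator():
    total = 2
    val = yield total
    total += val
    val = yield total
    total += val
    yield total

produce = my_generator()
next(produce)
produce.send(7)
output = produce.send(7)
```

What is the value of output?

Step 1: next() -> yield total=2.
Step 2: send(7) -> val=7, total = 2+7 = 9, yield 9.
Step 3: send(7) -> val=7, total = 9+7 = 16, yield 16.
Therefore output = 16.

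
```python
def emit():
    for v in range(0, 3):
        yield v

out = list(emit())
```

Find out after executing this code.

Step 1: The generator yields each value from range(0, 3).
Step 2: list() consumes all yields: [0, 1, 2].
Therefore out = [0, 1, 2].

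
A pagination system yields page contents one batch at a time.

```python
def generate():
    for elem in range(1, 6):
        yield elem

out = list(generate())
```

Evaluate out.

Step 1: The generator yields each value from range(1, 6).
Step 2: list() consumes all yields: [1, 2, 3, 4, 5].
Therefore out = [1, 2, 3, 4, 5].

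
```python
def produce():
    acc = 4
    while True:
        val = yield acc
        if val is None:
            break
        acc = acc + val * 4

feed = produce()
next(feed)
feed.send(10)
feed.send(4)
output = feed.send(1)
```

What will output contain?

Step 1: next() -> yield acc=4.
Step 2: send(10) -> val=10, acc = 4 + 10*4 = 44, yield 44.
Step 3: send(4) -> val=4, acc = 44 + 4*4 = 60, yield 60.
Step 4: send(1) -> val=1, acc = 60 + 1*4 = 64, yield 64.
Therefore output = 64.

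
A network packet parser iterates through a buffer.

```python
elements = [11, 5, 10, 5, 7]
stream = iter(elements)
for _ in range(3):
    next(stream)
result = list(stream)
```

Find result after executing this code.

Step 1: Create iterator over [11, 5, 10, 5, 7].
Step 2: Advance 3 positions (consuming [11, 5, 10]).
Step 3: list() collects remaining elements: [5, 7].
Therefore result = [5, 7].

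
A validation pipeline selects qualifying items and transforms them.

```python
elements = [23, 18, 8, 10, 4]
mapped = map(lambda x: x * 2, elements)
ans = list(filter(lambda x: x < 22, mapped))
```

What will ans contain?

Step 1: Map x * 2:
  23 -> 46
  18 -> 36
  8 -> 16
  10 -> 20
  4 -> 8
Step 2: Filter for < 22:
  46: removed
  36: removed
  16: kept
  20: kept
  8: kept
Therefore ans = [16, 20, 8].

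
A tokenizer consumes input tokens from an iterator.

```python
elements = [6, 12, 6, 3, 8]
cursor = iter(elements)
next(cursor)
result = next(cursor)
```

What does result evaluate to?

Step 1: Create iterator over [6, 12, 6, 3, 8].
Step 2: next() consumes 6.
Step 3: next() returns 12.
Therefore result = 12.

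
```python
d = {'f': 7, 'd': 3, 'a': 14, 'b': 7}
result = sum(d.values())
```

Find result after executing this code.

Step 1: d.values() = [7, 3, 14, 7].
Step 2: sum = 31.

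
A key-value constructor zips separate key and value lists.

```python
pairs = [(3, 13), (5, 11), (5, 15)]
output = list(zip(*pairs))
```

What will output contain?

Step 1: zip(*pairs) transposes: unzips [(3, 13), (5, 11), (5, 15)] into separate sequences.
Step 2: First elements: (3, 5, 5), second elements: (13, 11, 15).
Therefore output = [(3, 5, 5), (13, 11, 15)].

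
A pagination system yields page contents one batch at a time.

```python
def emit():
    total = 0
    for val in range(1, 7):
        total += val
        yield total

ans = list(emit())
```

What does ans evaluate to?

Step 1: Generator accumulates running sum:
  val=1: total = 1, yield 1
  val=2: total = 3, yield 3
  val=3: total = 6, yield 6
  val=4: total = 10, yield 10
  val=5: total = 15, yield 15
  val=6: total = 21, yield 21
Therefore ans = [1, 3, 6, 10, 15, 21].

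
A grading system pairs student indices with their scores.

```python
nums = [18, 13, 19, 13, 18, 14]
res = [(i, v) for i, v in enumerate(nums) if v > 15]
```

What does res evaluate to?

Step 1: Filter enumerate([18, 13, 19, 13, 18, 14]) keeping v > 15:
  (0, 18): 18 > 15, included
  (1, 13): 13 <= 15, excluded
  (2, 19): 19 > 15, included
  (3, 13): 13 <= 15, excluded
  (4, 18): 18 > 15, included
  (5, 14): 14 <= 15, excluded
Therefore res = [(0, 18), (2, 19), (4, 18)].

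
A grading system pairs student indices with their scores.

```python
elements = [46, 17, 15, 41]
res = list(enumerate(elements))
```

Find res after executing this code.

Step 1: enumerate pairs each element with its index:
  (0, 46)
  (1, 17)
  (2, 15)
  (3, 41)
Therefore res = [(0, 46), (1, 17), (2, 15), (3, 41)].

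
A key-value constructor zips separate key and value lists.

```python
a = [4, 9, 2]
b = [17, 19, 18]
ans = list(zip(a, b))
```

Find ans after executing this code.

Step 1: zip pairs elements at same index:
  Index 0: (4, 17)
  Index 1: (9, 19)
  Index 2: (2, 18)
Therefore ans = [(4, 17), (9, 19), (2, 18)].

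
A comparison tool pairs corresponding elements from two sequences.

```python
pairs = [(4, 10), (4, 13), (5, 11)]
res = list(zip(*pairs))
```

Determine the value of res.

Step 1: zip(*pairs) transposes: unzips [(4, 10), (4, 13), (5, 11)] into separate sequences.
Step 2: First elements: (4, 4, 5), second elements: (10, 13, 11).
Therefore res = [(4, 4, 5), (10, 13, 11)].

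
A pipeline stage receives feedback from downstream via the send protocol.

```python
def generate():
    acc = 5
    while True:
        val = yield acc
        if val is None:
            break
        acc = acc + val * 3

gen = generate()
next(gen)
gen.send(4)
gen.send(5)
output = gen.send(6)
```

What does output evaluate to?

Step 1: next() -> yield acc=5.
Step 2: send(4) -> val=4, acc = 5 + 4*3 = 17, yield 17.
Step 3: send(5) -> val=5, acc = 17 + 5*3 = 32, yield 32.
Step 4: send(6) -> val=6, acc = 32 + 6*3 = 50, yield 50.
Therefore output = 50.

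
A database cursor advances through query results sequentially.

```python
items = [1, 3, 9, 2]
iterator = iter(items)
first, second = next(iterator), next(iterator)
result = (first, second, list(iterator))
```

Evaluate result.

Step 1: Create iterator over [1, 3, 9, 2].
Step 2: first = 1, second = 3.
Step 3: Remaining elements: [9, 2].
Therefore result = (1, 3, [9, 2]).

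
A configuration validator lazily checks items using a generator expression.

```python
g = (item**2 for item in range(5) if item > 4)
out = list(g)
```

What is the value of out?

Step 1: For range(5), keep item > 4, then square:
  item=0: 0 <= 4, excluded
  item=1: 1 <= 4, excluded
  item=2: 2 <= 4, excluded
  item=3: 3 <= 4, excluded
  item=4: 4 <= 4, excluded
Therefore out = [].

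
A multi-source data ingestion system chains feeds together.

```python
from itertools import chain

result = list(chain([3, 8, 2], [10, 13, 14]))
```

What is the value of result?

Step 1: chain() concatenates iterables: [3, 8, 2] + [10, 13, 14].
Therefore result = [3, 8, 2, 10, 13, 14].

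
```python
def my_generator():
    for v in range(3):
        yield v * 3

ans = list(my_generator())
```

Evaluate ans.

Step 1: For each v in range(3), yield v * 3:
  v=0: yield 0 * 3 = 0
  v=1: yield 1 * 3 = 3
  v=2: yield 2 * 3 = 6
Therefore ans = [0, 3, 6].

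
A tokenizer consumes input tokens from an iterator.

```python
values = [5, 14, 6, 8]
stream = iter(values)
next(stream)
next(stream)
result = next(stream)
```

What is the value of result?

Step 1: Create iterator over [5, 14, 6, 8].
Step 2: next() consumes 5.
Step 3: next() consumes 14.
Step 4: next() returns 6.
Therefore result = 6.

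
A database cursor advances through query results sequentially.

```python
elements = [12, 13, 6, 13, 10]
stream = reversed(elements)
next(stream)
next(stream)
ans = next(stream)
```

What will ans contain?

Step 1: reversed([12, 13, 6, 13, 10]) gives iterator: [10, 13, 6, 13, 12].
Step 2: First next() = 10, second next() = 13.
Step 3: Third next() = 6.
Therefore ans = 6.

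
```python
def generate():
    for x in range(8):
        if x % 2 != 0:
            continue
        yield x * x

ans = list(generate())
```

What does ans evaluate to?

Step 1: Only yield x**2 when x is divisible by 2:
  x=0: 0 % 2 == 0, yield 0**2 = 0
  x=2: 2 % 2 == 0, yield 2**2 = 4
  x=4: 4 % 2 == 0, yield 4**2 = 16
  x=6: 6 % 2 == 0, yield 6**2 = 36
Therefore ans = [0, 4, 16, 36].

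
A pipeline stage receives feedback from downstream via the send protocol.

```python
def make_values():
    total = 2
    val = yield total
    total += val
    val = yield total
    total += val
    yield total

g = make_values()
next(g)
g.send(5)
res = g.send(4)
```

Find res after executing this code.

Step 1: next() -> yield total=2.
Step 2: send(5) -> val=5, total = 2+5 = 7, yield 7.
Step 3: send(4) -> val=4, total = 7+4 = 11, yield 11.
Therefore res = 11.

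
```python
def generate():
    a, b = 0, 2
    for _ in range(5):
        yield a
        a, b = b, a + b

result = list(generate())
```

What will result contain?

Step 1: Fibonacci-like sequence starting with a=0, b=2:
  Iteration 1: yield a=0, then a,b = 2,2
  Iteration 2: yield a=2, then a,b = 2,4
  Iteration 3: yield a=2, then a,b = 4,6
  Iteration 4: yield a=4, then a,b = 6,10
  Iteration 5: yield a=6, then a,b = 10,16
Therefore result = [0, 2, 2, 4, 6].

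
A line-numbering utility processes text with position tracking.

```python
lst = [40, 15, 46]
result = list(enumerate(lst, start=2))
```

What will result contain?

Step 1: enumerate with start=2:
  (2, 40)
  (3, 15)
  (4, 46)
Therefore result = [(2, 40), (3, 15), (4, 46)].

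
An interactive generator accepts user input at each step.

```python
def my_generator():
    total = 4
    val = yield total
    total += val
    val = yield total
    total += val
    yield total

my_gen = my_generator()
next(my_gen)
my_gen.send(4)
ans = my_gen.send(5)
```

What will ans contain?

Step 1: next() -> yield total=4.
Step 2: send(4) -> val=4, total = 4+4 = 8, yield 8.
Step 3: send(5) -> val=5, total = 8+5 = 13, yield 13.
Therefore ans = 13.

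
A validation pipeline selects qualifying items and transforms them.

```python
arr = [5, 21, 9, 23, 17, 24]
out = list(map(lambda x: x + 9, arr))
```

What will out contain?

Step 1: Apply lambda x: x + 9 to each element:
  5 -> 14
  21 -> 30
  9 -> 18
  23 -> 32
  17 -> 26
  24 -> 33
Therefore out = [14, 30, 18, 32, 26, 33].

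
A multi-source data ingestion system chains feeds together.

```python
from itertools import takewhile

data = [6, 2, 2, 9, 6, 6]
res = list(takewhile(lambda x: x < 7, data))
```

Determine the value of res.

Step 1: takewhile stops at first element >= 7:
  6 < 7: take
  2 < 7: take
  2 < 7: take
  9 >= 7: stop
Therefore res = [6, 2, 2].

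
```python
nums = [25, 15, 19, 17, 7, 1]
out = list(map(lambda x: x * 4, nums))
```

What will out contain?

Step 1: Apply lambda x: x * 4 to each element:
  25 -> 100
  15 -> 60
  19 -> 76
  17 -> 68
  7 -> 28
  1 -> 4
Therefore out = [100, 60, 76, 68, 28, 4].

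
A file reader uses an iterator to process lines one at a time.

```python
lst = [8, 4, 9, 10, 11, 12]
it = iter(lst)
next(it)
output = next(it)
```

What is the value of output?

Step 1: Create iterator over [8, 4, 9, 10, 11, 12].
Step 2: next() consumes 8.
Step 3: next() returns 4.
Therefore output = 4.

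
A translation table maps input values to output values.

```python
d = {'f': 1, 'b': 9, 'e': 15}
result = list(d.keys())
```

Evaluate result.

Step 1: d.keys() returns the dictionary keys in insertion order.
Therefore result = ['f', 'b', 'e'].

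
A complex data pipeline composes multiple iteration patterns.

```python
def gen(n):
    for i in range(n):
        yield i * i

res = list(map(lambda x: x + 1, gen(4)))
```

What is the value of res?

Step 1: gen(4) yields squares: [0, 1, 4, 9].
Step 2: map adds 1 to each: [1, 2, 5, 10].
Therefore res = [1, 2, 5, 10].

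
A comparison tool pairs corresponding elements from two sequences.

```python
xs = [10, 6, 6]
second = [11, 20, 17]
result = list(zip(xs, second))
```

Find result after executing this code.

Step 1: zip pairs elements at same index:
  Index 0: (10, 11)
  Index 1: (6, 20)
  Index 2: (6, 17)
Therefore result = [(10, 11), (6, 20), (6, 17)].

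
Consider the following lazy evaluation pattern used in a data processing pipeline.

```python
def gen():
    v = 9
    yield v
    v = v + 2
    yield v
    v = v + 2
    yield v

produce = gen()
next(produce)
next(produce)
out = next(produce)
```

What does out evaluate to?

Step 1: Trace through generator execution:
  Yield 1: v starts at 9, yield 9
  Yield 2: v = 9 + 2 = 11, yield 11
  Yield 3: v = 11 + 2 = 13, yield 13
Step 2: First next() gets 9, second next() gets the second value, third next() yields 13.
Therefore out = 13.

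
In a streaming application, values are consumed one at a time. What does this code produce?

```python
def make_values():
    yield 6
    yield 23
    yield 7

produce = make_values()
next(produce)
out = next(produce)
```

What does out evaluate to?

Step 1: make_values() creates a generator.
Step 2: next(produce) yields 6 (consumed and discarded).
Step 3: next(produce) yields 23, assigned to out.
Therefore out = 23.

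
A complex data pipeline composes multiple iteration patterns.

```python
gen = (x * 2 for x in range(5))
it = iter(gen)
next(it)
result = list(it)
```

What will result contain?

Step 1: Generator produces [0, 2, 4, 6, 8].
Step 2: next(it) consumes first element (0).
Step 3: list(it) collects remaining: [2, 4, 6, 8].
Therefore result = [2, 4, 6, 8].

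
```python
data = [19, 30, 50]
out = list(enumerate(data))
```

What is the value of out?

Step 1: enumerate pairs each element with its index:
  (0, 19)
  (1, 30)
  (2, 50)
Therefore out = [(0, 19), (1, 30), (2, 50)].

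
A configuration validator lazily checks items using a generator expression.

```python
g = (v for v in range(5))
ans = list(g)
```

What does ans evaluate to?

Step 1: Generator expression iterates range(5): [0, 1, 2, 3, 4].
Step 2: list() collects all values.
Therefore ans = [0, 1, 2, 3, 4].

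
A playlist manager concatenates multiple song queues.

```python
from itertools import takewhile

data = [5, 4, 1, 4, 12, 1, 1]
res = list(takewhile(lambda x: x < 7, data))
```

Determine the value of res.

Step 1: takewhile stops at first element >= 7:
  5 < 7: take
  4 < 7: take
  1 < 7: take
  4 < 7: take
  12 >= 7: stop
Therefore res = [5, 4, 1, 4].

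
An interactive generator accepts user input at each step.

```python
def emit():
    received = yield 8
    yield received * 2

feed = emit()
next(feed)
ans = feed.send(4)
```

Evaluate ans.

Step 1: next(feed) advances to first yield, producing 8.
Step 2: send(4) resumes, received = 4.
Step 3: yield received * 2 = 4 * 2 = 8.
Therefore ans = 8.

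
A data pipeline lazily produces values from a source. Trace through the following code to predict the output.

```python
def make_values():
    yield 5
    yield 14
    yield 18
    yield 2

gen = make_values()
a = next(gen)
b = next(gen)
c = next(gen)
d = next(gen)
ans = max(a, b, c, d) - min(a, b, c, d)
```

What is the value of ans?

Step 1: Create generator and consume all values:
  a = next(gen) = 5
  b = next(gen) = 14
  c = next(gen) = 18
  d = next(gen) = 2
Step 2: max = 18, min = 2, ans = 18 - 2 = 16.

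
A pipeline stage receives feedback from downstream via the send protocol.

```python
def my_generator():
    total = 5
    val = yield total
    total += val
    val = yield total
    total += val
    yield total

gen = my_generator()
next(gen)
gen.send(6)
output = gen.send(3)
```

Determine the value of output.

Step 1: next() -> yield total=5.
Step 2: send(6) -> val=6, total = 5+6 = 11, yield 11.
Step 3: send(3) -> val=3, total = 11+3 = 14, yield 14.
Therefore output = 14.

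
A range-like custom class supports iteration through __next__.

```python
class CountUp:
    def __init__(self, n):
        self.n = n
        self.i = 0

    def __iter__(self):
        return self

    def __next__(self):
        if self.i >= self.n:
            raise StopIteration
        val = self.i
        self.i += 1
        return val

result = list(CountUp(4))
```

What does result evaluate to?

Step 1: CountUp(4) creates an iterator counting 0 to 3.
Step 2: list() consumes all values: [0, 1, 2, 3].
Therefore result = [0, 1, 2, 3].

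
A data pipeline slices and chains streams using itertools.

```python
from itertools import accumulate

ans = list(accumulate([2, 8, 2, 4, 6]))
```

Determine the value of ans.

Step 1: accumulate computes running sums:
  + 2 = 2
  + 8 = 10
  + 2 = 12
  + 4 = 16
  + 6 = 22
Therefore ans = [2, 10, 12, 16, 22].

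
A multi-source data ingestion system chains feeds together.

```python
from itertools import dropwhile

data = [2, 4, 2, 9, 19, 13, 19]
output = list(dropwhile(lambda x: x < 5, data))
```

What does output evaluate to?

Step 1: dropwhile drops elements while < 5:
  2 < 5: dropped
  4 < 5: dropped
  2 < 5: dropped
  9: kept (dropping stopped)
Step 2: Remaining elements kept regardless of condition.
Therefore output = [9, 19, 13, 19].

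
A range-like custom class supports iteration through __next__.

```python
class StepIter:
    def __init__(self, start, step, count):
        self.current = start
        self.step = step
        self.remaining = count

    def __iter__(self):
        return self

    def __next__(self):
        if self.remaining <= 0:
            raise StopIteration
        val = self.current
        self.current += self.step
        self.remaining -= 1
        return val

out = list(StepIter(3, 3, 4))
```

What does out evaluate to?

Step 1: StepIter starts at 3, increments by 3, for 4 steps:
  Yield 3, then current += 3
  Yield 6, then current += 3
  Yield 9, then current += 3
  Yield 12, then current += 3
Therefore out = [3, 6, 9, 12].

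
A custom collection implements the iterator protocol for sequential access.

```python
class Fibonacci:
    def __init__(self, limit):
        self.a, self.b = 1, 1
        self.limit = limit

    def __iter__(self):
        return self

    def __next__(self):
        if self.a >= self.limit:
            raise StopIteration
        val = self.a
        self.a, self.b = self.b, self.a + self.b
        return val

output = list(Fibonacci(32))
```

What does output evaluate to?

Step 1: Fibonacci-like sequence (a=1, b=1) until >= 32:
  Yield 1, then a,b = 1,2
  Yield 1, then a,b = 2,3
  Yield 2, then a,b = 3,5
  Yield 3, then a,b = 5,8
  Yield 5, then a,b = 8,13
  Yield 8, then a,b = 13,21
  Yield 13, then a,b = 21,34
  Yield 21, then a,b = 34,55
Step 2: 34 >= 32, stop.
Therefore output = [1, 1, 2, 3, 5, 8, 13, 21].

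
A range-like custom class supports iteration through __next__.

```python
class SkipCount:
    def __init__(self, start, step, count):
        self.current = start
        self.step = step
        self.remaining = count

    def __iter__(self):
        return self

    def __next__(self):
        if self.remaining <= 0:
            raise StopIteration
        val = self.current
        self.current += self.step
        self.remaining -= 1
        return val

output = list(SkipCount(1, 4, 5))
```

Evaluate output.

Step 1: SkipCount starts at 1, increments by 4, for 5 steps:
  Yield 1, then current += 4
  Yield 5, then current += 4
  Yield 9, then current += 4
  Yield 13, then current += 4
  Yield 17, then current += 4
Therefore output = [1, 5, 9, 13, 17].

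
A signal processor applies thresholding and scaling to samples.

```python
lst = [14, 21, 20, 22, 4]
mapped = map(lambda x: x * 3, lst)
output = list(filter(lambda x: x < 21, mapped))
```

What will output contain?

Step 1: Map x * 3:
  14 -> 42
  21 -> 63
  20 -> 60
  22 -> 66
  4 -> 12
Step 2: Filter for < 21:
  42: removed
  63: removed
  60: removed
  66: removed
  12: kept
Therefore output = [12].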